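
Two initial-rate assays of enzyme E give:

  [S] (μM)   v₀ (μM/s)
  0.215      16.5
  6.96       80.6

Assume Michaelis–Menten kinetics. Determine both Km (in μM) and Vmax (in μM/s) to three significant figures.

Km = 0.984 μM; Vmax = 92.0 μM/s

In reciprocal form, 1/v = (Km/Vmax)·(1/[S]) + 1/Vmax. The two points give (1/[S], 1/v) = (4.651, 0.06061) and (0.1437, 0.01241).
Slope = (0.06061 − 0.01241)/(4.651 − 0.1437) = 0.01069; intercept = 0.06061 − 0.01069×4.651 = 0.01087.
Vmax = 1/intercept = 92.0 μM/s; Km = slope × Vmax = 0.01069 × 92.0 = 0.984 μM.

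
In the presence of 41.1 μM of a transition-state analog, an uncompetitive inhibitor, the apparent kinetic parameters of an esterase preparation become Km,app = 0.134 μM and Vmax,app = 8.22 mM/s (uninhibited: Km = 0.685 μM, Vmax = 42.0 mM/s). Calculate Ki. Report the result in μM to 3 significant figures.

10.0 μM

Uncompetitive: Vmax,app = Vmax/α (and Km,app = Km/α) with α = 1 + [I]/Ki.
α = Vmax/Vmax,app = 42.0/8.22 = 5.109.
Since α = 1 + [I]/Ki, [I]/Ki = 5.109 − 1 = 4.109 and Ki = 41.1/4.109 = 10.0 μM.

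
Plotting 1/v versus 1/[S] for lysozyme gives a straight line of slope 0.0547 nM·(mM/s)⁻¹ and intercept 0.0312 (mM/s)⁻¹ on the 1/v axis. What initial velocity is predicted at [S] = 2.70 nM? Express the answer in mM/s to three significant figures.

19.4 mM/s

The y-intercept is 1/Vmax, so Vmax = 1/0.0312 = 32.1 mM/s.
The slope is Km/Vmax, so Km = 0.0547 × 32.1 = 1.75 nM.
Then v = 32.1 × 2.70/(1.75 + 2.70) = 19.4 mM/s.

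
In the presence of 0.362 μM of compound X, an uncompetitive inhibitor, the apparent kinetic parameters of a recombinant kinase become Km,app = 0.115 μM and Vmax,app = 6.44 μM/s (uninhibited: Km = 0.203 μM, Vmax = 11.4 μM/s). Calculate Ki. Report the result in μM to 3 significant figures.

Uncompetitive: Vmax,app = Vmax/α (and Km,app = Km/α) with α = 1 + [I]/Ki.
α = Vmax/Vmax,app = 11.4/6.44 = 1.770.
Ki = [I]/(α − 1) = 0.362/0.7702 = 0.470 μM.

0.470 μM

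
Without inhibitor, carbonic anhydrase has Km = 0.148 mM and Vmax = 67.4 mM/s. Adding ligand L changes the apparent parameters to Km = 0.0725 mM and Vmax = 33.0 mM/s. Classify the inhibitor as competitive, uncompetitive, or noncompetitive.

Both Km and Vmax decrease by the same factor (~2.04-fold) — characteristic of uncompetitive inhibition.

uncompetitive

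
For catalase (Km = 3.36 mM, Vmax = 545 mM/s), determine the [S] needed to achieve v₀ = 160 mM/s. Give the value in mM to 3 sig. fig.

1.40 mM

The required fractional saturation is v/Vmax = 160/545 = 0.2936.
Then [S]/(Km+[S]) = 0.2936 ⇒ [S] = 3.36 × 0.2936/(1 − 0.2936) = 1.40 mM.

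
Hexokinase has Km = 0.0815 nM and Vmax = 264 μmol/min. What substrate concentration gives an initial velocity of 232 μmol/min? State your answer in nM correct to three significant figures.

0.591 nM

The required fractional saturation is v/Vmax = 232/264 = 0.8788.
Then [S]/(Km+[S]) = 0.8788 ⇒ [S] = 0.0815 × 0.8788/(1 − 0.8788) = 0.591 nM.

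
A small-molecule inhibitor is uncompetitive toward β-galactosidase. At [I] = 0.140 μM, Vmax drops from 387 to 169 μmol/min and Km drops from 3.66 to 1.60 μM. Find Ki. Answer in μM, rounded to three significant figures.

Uncompetitive: Vmax,app = Vmax/α (and Km,app = Km/α) with α = 1 + [I]/Ki.
α = Vmax/Vmax,app = 387/169 = 2.290.
Since α = 1 + [I]/Ki, [I]/Ki = 2.290 − 1 = 1.290 and Ki = 0.140/1.290 = 0.109 μM.

0.109 μM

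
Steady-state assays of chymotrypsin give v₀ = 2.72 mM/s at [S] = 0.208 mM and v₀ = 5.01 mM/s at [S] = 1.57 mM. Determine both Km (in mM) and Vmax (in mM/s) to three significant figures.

In reciprocal form, 1/v = (Km/Vmax)·(1/[S]) + 1/Vmax. The two points give (1/[S], 1/v) = (4.808, 0.3676) and (0.6369, 0.1996).
Slope = (0.3676 − 0.1996)/(4.808 − 0.6369) = 0.04029; intercept = 0.3676 − 0.04029×4.808 = 0.1739.
Vmax = 1/intercept = 5.75 mM/s; Km = slope × Vmax = 0.04029 × 5.75 = 0.232 mM.

Km = 0.232 mM; Vmax = 5.75 mM/s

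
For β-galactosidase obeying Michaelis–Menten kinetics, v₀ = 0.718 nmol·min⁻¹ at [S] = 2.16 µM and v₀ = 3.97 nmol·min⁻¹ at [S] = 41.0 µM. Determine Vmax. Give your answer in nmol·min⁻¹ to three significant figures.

From v = Vmax[S]/(Km+[S]), each point gives Vmax = v(Km+[S])/[S].
Equating: 0.718(Km+2.16)/2.16 = 3.97(Km+41.0)/41.0.
0.3324·Km + 0.718 = 0.09683·Km + 3.97, so (0.3324 − 0.09683)·Km = 3.97 − 0.718.
Km = 3.252/0.2356 = 13.8 µM; then Vmax = 0.718(13.8+2.16)/2.16 = 5.31 nmol·min⁻¹.

5.31 nmol·min⁻¹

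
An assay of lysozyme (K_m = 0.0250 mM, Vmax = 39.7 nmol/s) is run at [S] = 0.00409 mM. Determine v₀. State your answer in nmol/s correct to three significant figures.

v = Vmax·[S]/(Km + [S]) = 39.7 × 0.00409 / (0.0250 + 0.00409)
  = 0.1624 / 0.02909 = 5.58 nmol/s.

5.58 nmol/s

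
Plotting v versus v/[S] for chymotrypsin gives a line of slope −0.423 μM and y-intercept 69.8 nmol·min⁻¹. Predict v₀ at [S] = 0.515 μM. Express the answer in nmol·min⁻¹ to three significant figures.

38.3 nmol·min⁻¹

In the Eadie–Hofstee form v = Vmax − Km·(v/[S]), the slope is −Km and the intercept is Vmax, so Km = 0.423 μM and Vmax = 69.8 nmol·min⁻¹.
v = 69.8 × 0.515/(0.423 + 0.515) = 38.3 nmol·min⁻¹.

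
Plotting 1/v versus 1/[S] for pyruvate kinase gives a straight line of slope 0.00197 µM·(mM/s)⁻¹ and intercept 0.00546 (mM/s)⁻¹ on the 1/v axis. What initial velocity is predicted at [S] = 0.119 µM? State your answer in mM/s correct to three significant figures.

The y-intercept is 1/Vmax, so Vmax = 1/0.00546 = 183 mM/s.
The slope is Km/Vmax, so Km = 0.00197 × 183 = 0.361 µM.
Then v = 183 × 0.119/(0.361 + 0.119) = 45.4 mM/s.

45.4 mM/s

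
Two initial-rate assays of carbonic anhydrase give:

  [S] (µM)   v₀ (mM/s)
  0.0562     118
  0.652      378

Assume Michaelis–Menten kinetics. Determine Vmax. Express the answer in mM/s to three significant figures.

477 mM/s

From v = Vmax[S]/(Km+[S]), each point gives Vmax = v(Km+[S])/[S].
Equating: 118(Km+0.0562)/0.0562 = 378(Km+0.652)/0.652.
2100·Km + 118 = 579.8·Km + 378, so (2100 − 579.8)·Km = 378 − 118.
Km = 260.0/1520 = 0.171 µM; then Vmax = 118(0.171+0.0562)/0.0562 = 477 mM/s.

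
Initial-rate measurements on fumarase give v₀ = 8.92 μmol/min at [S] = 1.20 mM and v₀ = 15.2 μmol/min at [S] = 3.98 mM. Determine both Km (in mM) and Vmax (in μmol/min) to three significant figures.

Km = 1.74 mM; Vmax = 21.8 μmol/min

In reciprocal form, 1/v = (Km/Vmax)·(1/[S]) + 1/Vmax. The two points give (1/[S], 1/v) = (0.8333, 0.1121) and (0.2513, 0.06579).
Slope = (0.1121 − 0.06579)/(0.8333 − 0.2513) = 0.07957; intercept = 0.1121 − 0.07957×0.8333 = 0.04580.
Vmax = 1/intercept = 21.8 μmol/min; Km = slope × Vmax = 0.07957 × 21.8 = 1.74 mM.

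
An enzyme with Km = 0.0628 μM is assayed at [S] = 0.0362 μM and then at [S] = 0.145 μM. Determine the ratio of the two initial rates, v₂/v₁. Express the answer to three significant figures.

The fractional saturations are [S]/(Km+[S]) = 0.0362/0.09900 = 0.3657 and 0.145/0.2078 = 0.6978.
v₂/v₁ is just their ratio: 0.6978/0.3657 = 1.91.

1.91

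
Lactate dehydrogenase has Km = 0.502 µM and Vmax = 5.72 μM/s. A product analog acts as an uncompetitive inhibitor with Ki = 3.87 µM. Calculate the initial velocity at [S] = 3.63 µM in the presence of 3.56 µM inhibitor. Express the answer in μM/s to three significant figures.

With α = 1 + [I]/Ki = 1 + 3.56/3.87 = 1.920, the uncompetitive rate law is v = (Vmax/α)·[S] / (Km/α + [S]).
v = (5.72/1.920)×3.63 / (0.502/1.920 + 3.63) = 10.81/3.891 = 2.78 μM/s.

2.78 μM/s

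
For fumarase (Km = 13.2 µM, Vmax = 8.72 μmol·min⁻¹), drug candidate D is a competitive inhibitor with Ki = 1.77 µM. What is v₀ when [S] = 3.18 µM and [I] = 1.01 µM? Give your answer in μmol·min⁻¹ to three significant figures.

1.16 μmol·min⁻¹

With α = 1 + [I]/Ki = 1 + 1.01/1.77 = 1.571, the competitive rate law is v = Vmax[S] / (αKm + [S]).
v = 8.72×3.18 / (1.571×13.2 + 3.18) = 27.73/23.91 = 1.16 μmol·min⁻¹.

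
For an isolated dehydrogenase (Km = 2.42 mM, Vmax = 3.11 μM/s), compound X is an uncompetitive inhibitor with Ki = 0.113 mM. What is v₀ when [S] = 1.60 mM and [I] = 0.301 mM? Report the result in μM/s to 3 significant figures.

With α = 1 + [I]/Ki = 1 + 0.301/0.113 = 3.664, the uncompetitive rate law is v = (Vmax/α)·[S] / (Km/α + [S]).
v = (3.11/3.664)×1.60 / (2.42/3.664 + 1.60) = 1.358/2.261 = 0.601 μM/s.

0.601 μM/s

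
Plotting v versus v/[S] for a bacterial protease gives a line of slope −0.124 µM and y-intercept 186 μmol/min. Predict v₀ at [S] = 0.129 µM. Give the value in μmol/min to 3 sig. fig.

94.8 μmol/min

In the Eadie–Hofstee form v = Vmax − Km·(v/[S]), the slope is −Km and the intercept is Vmax, so Km = 0.124 µM and Vmax = 186 μmol/min.
v = 186 × 0.129/(0.124 + 0.129) = 94.8 μmol/min.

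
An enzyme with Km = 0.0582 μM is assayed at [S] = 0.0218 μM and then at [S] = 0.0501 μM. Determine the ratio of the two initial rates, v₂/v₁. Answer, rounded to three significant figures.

Since Vmax cancels, v₂/v₁ = [S]₂(Km+[S]₁) / [S]₁(Km+[S]₂).
= 0.0501×(0.0582+0.0218) / (0.0218×(0.0582+0.0501)) = 0.004008/0.002361 = 1.70.

1.70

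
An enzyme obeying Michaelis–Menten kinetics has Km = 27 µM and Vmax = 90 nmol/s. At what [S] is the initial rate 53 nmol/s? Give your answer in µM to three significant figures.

The required fractional saturation is v/Vmax = 53/90 = 0.5889.
Then [S]/(Km+[S]) = 0.5889 ⇒ [S] = 27 × 0.5889/(1 − 0.5889) = 38.7 µM.

38.7 µM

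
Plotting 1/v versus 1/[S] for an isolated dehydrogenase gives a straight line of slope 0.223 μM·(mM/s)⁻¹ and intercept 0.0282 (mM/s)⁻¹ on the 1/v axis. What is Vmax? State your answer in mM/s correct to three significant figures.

The y-intercept of a Lineweaver–Burk plot equals 1/Vmax, so Vmax = 1/0.0282 = 35.5 mM/s.

35.5 mM/s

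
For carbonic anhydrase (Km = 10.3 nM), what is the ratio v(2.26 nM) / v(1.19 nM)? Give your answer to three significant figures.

1.74

The fractional saturations are [S]/(Km+[S]) = 1.19/11.49 = 0.1036 and 2.26/12.56 = 0.1799.
v₂/v₁ is just their ratio: 0.1799/0.1036 = 1.74.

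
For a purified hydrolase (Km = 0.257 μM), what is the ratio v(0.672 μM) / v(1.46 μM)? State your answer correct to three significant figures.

0.851

Since Vmax cancels, v₂/v₁ = [S]₂(Km+[S]₁) / [S]₁(Km+[S]₂).
= 0.672×(0.257+1.46) / (1.46×(0.257+0.672)) = 1.154/1.356 = 0.851.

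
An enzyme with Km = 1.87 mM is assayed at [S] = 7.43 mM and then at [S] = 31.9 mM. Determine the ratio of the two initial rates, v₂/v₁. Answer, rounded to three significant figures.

1.18

Since Vmax cancels, v₂/v₁ = [S]₂(Km+[S]₁) / [S]₁(Km+[S]₂).
= 31.9×(1.87+7.43) / (7.43×(1.87+31.9)) = 296.7/250.9 = 1.18.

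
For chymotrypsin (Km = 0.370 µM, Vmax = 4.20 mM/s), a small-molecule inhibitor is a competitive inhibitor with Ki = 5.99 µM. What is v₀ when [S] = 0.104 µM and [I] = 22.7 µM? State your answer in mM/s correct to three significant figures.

0.233 mM/s

α = 1 + [I]/Ki = 1 + 22.7/5.99 = 4.790.
For a competitive inhibitor, Vmax is unchanged and the apparent Km becomes α·Km: Km,app = 1.77 µM, Vmax,app = 4.20 mM/s.
v = Vmax,app·[S]/(Km,app + [S]) = 4.20 × 0.104/(1.77 + 0.104) = 0.233 mM/s.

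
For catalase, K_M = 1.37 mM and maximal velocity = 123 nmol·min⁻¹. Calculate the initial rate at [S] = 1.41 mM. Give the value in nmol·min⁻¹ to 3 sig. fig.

62.4 nmol·min⁻¹

[S]/(Km+[S]) = 1.41/2.780 = 0.5072, the fractional saturation.
v = 0.5072 × Vmax = 0.5072 × 123 = 62.4 nmol·min⁻¹.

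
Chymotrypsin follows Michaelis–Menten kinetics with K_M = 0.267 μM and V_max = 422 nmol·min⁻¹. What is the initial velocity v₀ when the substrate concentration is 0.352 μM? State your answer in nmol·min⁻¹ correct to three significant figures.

240 nmol·min⁻¹

[S]/(Km+[S]) = 0.352/0.6190 = 0.5687, the fractional saturation.
v = 0.5687 × Vmax = 0.5687 × 422 = 240 nmol·min⁻¹.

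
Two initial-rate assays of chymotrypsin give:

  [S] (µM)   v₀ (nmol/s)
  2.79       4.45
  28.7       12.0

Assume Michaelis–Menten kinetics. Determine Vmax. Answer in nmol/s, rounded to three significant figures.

14.7 nmol/s

From v = Vmax[S]/(Km+[S]), each point gives Vmax = v(Km+[S])/[S].
Equating: 4.45(Km+2.79)/2.79 = 12.0(Km+28.7)/28.7.
1.595·Km + 4.45 = 0.4181·Km + 12.0, so (1.595 − 0.4181)·Km = 12.0 − 4.45.
Km = 7.550/1.177 = 6.42 µM; then Vmax = 4.45(6.42+2.79)/2.79 = 14.7 nmol/s.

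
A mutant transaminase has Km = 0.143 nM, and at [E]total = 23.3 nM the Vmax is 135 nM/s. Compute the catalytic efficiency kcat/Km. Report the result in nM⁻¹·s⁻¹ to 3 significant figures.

40.5 nM⁻¹·s⁻¹

kcat = Vmax/[E]total = 135/23.3 = 5.79 s⁻¹.
kcat/Km = 5.79/0.143 = 40.5 nM⁻¹·s⁻¹.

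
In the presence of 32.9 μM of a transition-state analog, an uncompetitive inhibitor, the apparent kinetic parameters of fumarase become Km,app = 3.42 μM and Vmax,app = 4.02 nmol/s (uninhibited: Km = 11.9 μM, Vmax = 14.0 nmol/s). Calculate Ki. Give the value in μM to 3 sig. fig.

13.3 μM

Uncompetitive: Vmax,app = Vmax/α (and Km,app = Km/α) with α = 1 + [I]/Ki.
α = Vmax/Vmax,app = 14.0/4.02 = 3.483.
Ki = [I]/(α − 1) = 32.9/2.483 = 13.3 μM.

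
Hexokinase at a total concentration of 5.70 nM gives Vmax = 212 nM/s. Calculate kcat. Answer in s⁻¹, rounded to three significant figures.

37.2 s⁻¹

kcat = Vmax/[E]total = 212 nM/s / 5.70 nM = 37.2 s⁻¹.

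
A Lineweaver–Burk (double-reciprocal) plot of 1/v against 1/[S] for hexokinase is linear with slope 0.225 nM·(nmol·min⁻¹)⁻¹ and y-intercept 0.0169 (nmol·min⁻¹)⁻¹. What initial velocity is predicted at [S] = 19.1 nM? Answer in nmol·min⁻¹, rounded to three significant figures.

The y-intercept is 1/Vmax, so Vmax = 1/0.0169 = 59.2 nmol·min⁻¹.
The slope is Km/Vmax, so Km = 0.225 × 59.2 = 13.3 nM.
Then v = 59.2 × 19.1/(13.3 + 19.1) = 34.9 nmol·min⁻¹.

34.9 nmol·min⁻¹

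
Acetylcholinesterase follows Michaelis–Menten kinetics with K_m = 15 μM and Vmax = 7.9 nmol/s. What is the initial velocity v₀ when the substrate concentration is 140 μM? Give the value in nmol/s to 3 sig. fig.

v = Vmax·[S]/(Km + [S]) = 7.9 × 140 / (15 + 140)
  = 1106 / 155.0 = 7.14 nmol/s.

7.14 nmol/s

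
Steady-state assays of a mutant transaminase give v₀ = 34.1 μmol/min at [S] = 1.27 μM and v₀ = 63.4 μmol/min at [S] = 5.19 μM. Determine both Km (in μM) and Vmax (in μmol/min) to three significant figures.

From v = Vmax[S]/(Km+[S]), each point gives Vmax = v(Km+[S])/[S].
Equating: 34.1(Km+1.27)/1.27 = 63.4(Km+5.19)/5.19.
26.85·Km + 34.1 = 12.22·Km + 63.4, so (26.85 − 12.22)·Km = 63.4 − 34.1.
Km = 29.30/14.63 = 2.00 μM; then Vmax = 34.1(2.00+1.27)/1.27 = 87.9 μmol/min.

Km = 2.00 μM; Vmax = 87.9 μmol/min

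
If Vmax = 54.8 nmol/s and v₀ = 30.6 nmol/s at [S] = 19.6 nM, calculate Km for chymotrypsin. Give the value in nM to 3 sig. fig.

From v = Vmax[S]/(Km+[S]), Km = [S](Vmax − v)/v.
Km = 19.6 × (54.8 − 30.6) / 30.6 = 474.3/30.6 = 15.5 nM.

15.5 nM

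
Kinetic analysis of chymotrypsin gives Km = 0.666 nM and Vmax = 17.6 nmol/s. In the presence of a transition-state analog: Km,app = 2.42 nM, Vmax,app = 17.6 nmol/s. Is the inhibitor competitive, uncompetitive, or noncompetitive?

competitive

Km increases (0.666 → 2.42 nM) while Vmax is unchanged — the hallmark of competitive inhibition.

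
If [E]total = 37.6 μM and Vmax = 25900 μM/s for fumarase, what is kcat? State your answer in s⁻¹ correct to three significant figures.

689 s⁻¹

kcat = Vmax/[E]total = 25900 μM/s / 37.6 μM = 689 s⁻¹.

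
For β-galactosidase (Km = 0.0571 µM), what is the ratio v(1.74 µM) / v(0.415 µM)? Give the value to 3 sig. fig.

The fractional saturations are [S]/(Km+[S]) = 0.415/0.4721 = 0.8791 and 1.74/1.797 = 0.9682.
v₂/v₁ is just their ratio: 0.9682/0.8791 = 1.10.

1.10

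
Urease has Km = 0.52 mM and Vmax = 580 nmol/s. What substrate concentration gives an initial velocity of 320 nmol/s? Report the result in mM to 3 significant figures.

0.640 mM

The required fractional saturation is v/Vmax = 320/580 = 0.5517.
Then [S]/(Km+[S]) = 0.5517 ⇒ [S] = 0.52 × 0.5517/(1 − 0.5517) = 0.640 mM.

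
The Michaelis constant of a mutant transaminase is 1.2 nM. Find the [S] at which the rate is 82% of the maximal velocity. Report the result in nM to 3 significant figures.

5.47 nM

v/Vmax = [S]/(Km+[S]) = 0.82, so [S] = Km·0.82/(1 − 0.82) = 1.2 × 4.556.
[S] = 5.47 nM.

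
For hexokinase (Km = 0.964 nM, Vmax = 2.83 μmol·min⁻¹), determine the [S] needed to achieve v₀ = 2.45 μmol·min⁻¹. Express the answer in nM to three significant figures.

6.22 nM

Rearranging v = Vmax[S]/(Km+[S]) gives [S] = Km·v/(Vmax − v).
[S] = 0.964 × 2.45 / (2.83 − 2.45) = 2.362/0.3800 = 6.22 nM.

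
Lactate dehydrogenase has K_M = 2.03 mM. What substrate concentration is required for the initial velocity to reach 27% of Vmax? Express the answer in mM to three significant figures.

v/Vmax = [S]/(Km+[S]) = 0.27, so [S] = Km·0.27/(1 − 0.27) = 2.03 × 0.3699.
[S] = 0.751 mM.

0.751 mM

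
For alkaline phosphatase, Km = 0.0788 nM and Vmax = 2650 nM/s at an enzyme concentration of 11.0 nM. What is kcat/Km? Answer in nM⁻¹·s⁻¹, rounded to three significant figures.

3060 nM⁻¹·s⁻¹

kcat = Vmax/[E]total = 2650/11.0 = 241 s⁻¹.
kcat/Km = 241/0.0788 = 3060 nM⁻¹·s⁻¹.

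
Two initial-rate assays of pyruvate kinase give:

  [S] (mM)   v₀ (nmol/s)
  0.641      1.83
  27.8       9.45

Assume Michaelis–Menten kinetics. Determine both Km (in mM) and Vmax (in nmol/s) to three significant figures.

From v = Vmax[S]/(Km+[S]), each point gives Vmax = v(Km+[S])/[S].
Equating: 1.83(Km+0.641)/0.641 = 9.45(Km+27.8)/27.8.
2.855·Km + 1.83 = 0.3399·Km + 9.45, so (2.855 − 0.3399)·Km = 9.45 − 1.83.
Km = 7.620/2.515 = 3.03 mM; then Vmax = 1.83(3.03+0.641)/0.641 = 10.5 nmol/s.

Km = 3.03 mM; Vmax = 10.5 nmol/s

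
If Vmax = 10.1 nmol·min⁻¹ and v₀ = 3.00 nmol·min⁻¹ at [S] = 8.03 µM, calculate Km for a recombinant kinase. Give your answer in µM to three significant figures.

19.0 µM

From v = Vmax[S]/(Km+[S]), Km = [S](Vmax − v)/v.
Km = 8.03 × (10.1 − 3.00) / 3.00 = 57.01/3.00 = 19.0 µM.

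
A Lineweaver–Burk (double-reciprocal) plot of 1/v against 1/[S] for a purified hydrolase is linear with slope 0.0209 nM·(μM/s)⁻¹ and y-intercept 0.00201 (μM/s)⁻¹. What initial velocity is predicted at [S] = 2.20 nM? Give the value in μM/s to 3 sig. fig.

86.9 μM/s

The y-intercept is 1/Vmax, so Vmax = 1/0.00201 = 498 μM/s.
The slope is Km/Vmax, so Km = 0.0209 × 498 = 10.4 nM.
Then v = 498 × 2.20/(10.4 + 2.20) = 86.9 μM/s.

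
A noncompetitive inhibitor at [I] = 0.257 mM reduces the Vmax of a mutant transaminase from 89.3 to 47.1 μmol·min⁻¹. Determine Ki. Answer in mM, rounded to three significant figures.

0.287 mM

Noncompetitive: Vmax,app = Vmax/α with α = 1 + [I]/Ki.
α = Vmax/Vmax,app = 89.3/47.1 = 1.896.
Ki = [I]/(α − 1) = 0.257/0.8960 = 0.287 mM.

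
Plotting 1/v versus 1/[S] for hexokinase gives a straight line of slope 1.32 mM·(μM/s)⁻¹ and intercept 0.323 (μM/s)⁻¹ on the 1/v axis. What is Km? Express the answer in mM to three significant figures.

y-intercept = 1/Vmax ⇒ Vmax = 3.10 μM/s; slope = Km/Vmax ⇒ Km = slope × Vmax.
Km = 1.32 × 3.10 = 4.09 mM.

4.09 mM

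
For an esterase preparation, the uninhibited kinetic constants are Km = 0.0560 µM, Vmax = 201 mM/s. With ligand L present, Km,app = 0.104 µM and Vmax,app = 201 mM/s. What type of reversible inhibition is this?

competitive

Km increases (0.0560 → 0.104 µM) while Vmax is unchanged — the hallmark of competitive inhibition.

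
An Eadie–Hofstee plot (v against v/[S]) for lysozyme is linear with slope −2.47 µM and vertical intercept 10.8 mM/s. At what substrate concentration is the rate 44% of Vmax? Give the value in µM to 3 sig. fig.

1.94 µM

The Eadie–Hofstee slope gives Km = 2.47 µM (slope = −Km).
v/Vmax = [S]/(Km+[S]) = 0.44 ⇒ [S] = Km·0.44/(1−0.44) = 2.47 × 0.7857 = 1.94 µM.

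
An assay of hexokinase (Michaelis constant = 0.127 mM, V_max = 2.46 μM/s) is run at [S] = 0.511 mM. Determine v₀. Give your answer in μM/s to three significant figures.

1.97 μM/s

v = Vmax·[S]/(Km + [S]) = 2.46 × 0.511 / (0.127 + 0.511)
  = 1.257 / 0.6380 = 1.97 μM/s.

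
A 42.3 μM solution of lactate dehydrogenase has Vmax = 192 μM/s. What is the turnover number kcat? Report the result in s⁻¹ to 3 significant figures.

kcat = Vmax/[E]total = 192 μM/s / 42.3 μM = 4.54 s⁻¹.

4.54 s⁻¹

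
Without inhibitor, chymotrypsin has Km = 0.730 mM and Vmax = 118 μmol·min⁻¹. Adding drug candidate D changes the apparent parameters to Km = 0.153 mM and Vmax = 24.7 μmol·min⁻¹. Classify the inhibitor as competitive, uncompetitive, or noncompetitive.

uncompetitive

Both Km and Vmax decrease by the same factor (~4.78-fold) — characteristic of uncompetitive inhibition.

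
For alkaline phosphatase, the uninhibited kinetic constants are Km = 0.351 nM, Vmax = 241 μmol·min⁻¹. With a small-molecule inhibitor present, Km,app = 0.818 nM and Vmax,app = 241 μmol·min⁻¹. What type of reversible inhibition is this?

Km increases (0.351 → 0.818 nM) while Vmax is unchanged — the hallmark of competitive inhibition.

competitive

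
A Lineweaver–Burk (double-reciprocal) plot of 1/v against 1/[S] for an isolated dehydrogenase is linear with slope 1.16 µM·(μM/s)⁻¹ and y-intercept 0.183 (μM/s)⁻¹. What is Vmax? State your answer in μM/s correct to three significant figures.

The y-intercept of a Lineweaver–Burk plot equals 1/Vmax, so Vmax = 1/0.183 = 5.46 μM/s.

5.46 μM/s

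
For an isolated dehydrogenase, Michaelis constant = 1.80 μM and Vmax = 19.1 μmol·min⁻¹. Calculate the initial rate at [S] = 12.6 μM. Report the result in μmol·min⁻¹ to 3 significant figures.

[S]/(Km+[S]) = 12.6/14.40 = 0.8750, the fractional saturation.
v = 0.8750 × Vmax = 0.8750 × 19.1 = 16.7 μmol·min⁻¹.

16.7 μmol·min⁻¹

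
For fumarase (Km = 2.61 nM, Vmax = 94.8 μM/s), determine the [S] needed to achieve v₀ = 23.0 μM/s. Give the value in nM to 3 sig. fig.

Rearranging v = Vmax[S]/(Km+[S]) gives [S] = Km·v/(Vmax − v).
[S] = 2.61 × 23.0 / (94.8 − 23.0) = 60.03/71.80 = 0.836 nM.

0.836 nM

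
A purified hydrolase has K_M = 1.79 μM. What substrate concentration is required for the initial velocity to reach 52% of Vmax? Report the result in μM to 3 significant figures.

v/Vmax = [S]/(Km+[S]) = 0.52, so [S] = Km·0.52/(1 − 0.52) = 1.79 × 1.083.
[S] = 1.94 μM.

1.94 μM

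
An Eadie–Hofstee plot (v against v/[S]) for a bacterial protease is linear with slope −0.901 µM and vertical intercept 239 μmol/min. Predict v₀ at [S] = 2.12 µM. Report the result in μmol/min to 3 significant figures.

In the Eadie–Hofstee form v = Vmax − Km·(v/[S]), the slope is −Km and the intercept is Vmax, so Km = 0.901 µM and Vmax = 239 μmol/min.
v = 239 × 2.12/(0.901 + 2.12) = 168 μmol/min.

168 μmol/min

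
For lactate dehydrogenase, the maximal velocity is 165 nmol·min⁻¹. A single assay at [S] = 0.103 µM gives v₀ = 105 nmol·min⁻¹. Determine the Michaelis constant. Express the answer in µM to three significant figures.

v/Vmax = 105/165 = 0.6364 = [S]/(Km+[S]).
So Km + [S] = [S]/0.6364 = 0.1619 µM, giving Km = 0.1619 − 0.103 = 0.0589 µM.

0.0589 µM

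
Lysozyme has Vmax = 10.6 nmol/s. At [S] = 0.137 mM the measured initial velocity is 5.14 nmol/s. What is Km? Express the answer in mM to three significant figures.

0.146 mM

v/Vmax = 5.14/10.6 = 0.4849 = [S]/(Km+[S]).
So Km + [S] = [S]/0.4849 = 0.2825 mM, giving Km = 0.2825 − 0.137 = 0.146 mM.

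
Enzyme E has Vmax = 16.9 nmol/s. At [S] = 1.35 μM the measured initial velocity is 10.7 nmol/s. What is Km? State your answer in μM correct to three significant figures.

v/Vmax = 10.7/16.9 = 0.6331 = [S]/(Km+[S]).
So Km + [S] = [S]/0.6331 = 2.132 μM, giving Km = 2.132 − 1.35 = 0.782 μM.

0.782 μM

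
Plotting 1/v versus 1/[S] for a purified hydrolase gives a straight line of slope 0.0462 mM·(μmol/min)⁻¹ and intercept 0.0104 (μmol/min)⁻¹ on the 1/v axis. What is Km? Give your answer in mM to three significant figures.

4.44 mM

y-intercept = 1/Vmax ⇒ Vmax = 96.2 μmol/min; slope = Km/Vmax ⇒ Km = slope × Vmax.
Km = 0.0462 × 96.2 = 4.44 mM.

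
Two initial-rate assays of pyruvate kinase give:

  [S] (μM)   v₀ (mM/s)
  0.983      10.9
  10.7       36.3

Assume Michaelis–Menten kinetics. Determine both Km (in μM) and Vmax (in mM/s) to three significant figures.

From v = Vmax[S]/(Km+[S]), each point gives Vmax = v(Km+[S])/[S].
Equating: 10.9(Km+0.983)/0.983 = 36.3(Km+10.7)/10.7.
11.09·Km + 10.9 = 3.393·Km + 36.3, so (11.09 − 3.393)·Km = 36.3 − 10.9.
Km = 25.40/7.696 = 3.30 μM; then Vmax = 10.9(3.30+0.983)/0.983 = 47.5 mM/s.

Km = 3.30 μM; Vmax = 47.5 mM/s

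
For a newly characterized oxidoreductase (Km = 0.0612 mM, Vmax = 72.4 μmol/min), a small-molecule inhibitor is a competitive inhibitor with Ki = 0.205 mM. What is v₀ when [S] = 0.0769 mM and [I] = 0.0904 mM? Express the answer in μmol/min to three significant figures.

α = 1 + [I]/Ki = 1 + 0.0904/0.205 = 1.441.
For a competitive inhibitor, Vmax is unchanged and the apparent Km becomes α·Km: Km,app = 0.0882 mM, Vmax,app = 72.4 μmol/min.
v = Vmax,app·[S]/(Km,app + [S]) = 72.4 × 0.0769/(0.0882 + 0.0769) = 33.7 μmol/min.

33.7 μmol/min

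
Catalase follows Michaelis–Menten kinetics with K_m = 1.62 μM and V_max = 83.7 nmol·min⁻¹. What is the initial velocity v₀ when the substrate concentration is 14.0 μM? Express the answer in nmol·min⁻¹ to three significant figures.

75.0 nmol·min⁻¹

v = Vmax·[S]/(Km + [S]) = 83.7 × 14.0 / (1.62 + 14.0)
  = 1172 / 15.62 = 75.0 nmol·min⁻¹.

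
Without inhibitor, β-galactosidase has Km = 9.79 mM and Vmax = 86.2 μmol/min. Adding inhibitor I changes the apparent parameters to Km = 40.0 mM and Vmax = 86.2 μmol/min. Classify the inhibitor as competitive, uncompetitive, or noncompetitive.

Km increases (9.79 → 40.0 mM) while Vmax is unchanged — the hallmark of competitive inhibition.

competitive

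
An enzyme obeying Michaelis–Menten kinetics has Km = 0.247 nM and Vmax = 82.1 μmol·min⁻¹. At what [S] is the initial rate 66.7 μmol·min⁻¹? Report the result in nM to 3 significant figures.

The required fractional saturation is v/Vmax = 66.7/82.1 = 0.8124.
Then [S]/(Km+[S]) = 0.8124 ⇒ [S] = 0.247 × 0.8124/(1 − 0.8124) = 1.07 nM.

1.07 nM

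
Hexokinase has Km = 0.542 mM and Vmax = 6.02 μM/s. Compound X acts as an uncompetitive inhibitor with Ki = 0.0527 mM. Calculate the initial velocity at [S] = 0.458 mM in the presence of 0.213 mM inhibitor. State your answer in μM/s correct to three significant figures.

α = 1 + [I]/Ki = 1 + 0.213/0.0527 = 5.042.
For an uncompetitive inhibitor, both parameters are divided by α, giving Vmax/α and Km/α: Km,app = 0.108 mM, Vmax,app = 1.19 μM/s.
v = Vmax,app·[S]/(Km,app + [S]) = 1.19 × 0.458/(0.108 + 0.458) = 0.967 μM/s.

0.967 μM/s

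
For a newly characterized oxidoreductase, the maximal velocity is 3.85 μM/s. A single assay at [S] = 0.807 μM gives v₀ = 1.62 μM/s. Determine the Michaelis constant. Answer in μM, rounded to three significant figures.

1.11 μM

v/Vmax = 1.62/3.85 = 0.4208 = [S]/(Km+[S]).
So Km + [S] = [S]/0.4208 = 1.918 μM, giving Km = 1.918 − 0.807 = 1.11 μM.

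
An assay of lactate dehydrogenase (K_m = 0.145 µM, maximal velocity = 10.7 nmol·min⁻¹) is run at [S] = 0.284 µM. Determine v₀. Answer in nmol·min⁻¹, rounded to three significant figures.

v = Vmax·[S]/(Km + [S]) = 10.7 × 0.284 / (0.145 + 0.284)
  = 3.039 / 0.4290 = 7.08 nmol·min⁻¹.

7.08 nmol·min⁻¹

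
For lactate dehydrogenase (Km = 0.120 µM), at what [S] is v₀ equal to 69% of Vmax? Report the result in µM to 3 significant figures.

0.267 µM

v/Vmax = [S]/(Km+[S]) = 0.69, so [S] = Km·0.69/(1 − 0.69) = 0.120 × 2.226.
[S] = 0.267 µM.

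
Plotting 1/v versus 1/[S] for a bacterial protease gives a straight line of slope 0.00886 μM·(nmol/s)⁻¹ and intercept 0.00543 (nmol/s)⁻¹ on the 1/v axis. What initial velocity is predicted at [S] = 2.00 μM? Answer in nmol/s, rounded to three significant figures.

101 nmol/s

The y-intercept is 1/Vmax, so Vmax = 1/0.00543 = 184 nmol/s.
The slope is Km/Vmax, so Km = 0.00886 × 184 = 1.63 μM.
Then v = 184 × 2.00/(1.63 + 2.00) = 101 nmol/s.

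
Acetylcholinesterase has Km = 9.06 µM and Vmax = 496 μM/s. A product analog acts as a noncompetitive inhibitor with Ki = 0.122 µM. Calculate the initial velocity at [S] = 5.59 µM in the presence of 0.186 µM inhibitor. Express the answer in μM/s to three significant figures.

75.0 μM/s

With α = 1 + [I]/Ki = 1 + 0.186/0.122 = 2.525, the noncompetitive rate law is v = (Vmax/α)·[S] / (Km + [S]).
v = (496/2.525)×5.59 / (9.06 + 5.59) = 1098/14.65 = 75.0 μM/s.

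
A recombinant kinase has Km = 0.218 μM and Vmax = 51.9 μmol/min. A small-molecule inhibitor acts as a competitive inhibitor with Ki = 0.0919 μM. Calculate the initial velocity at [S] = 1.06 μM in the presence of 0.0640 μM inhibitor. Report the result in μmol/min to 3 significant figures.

α = 1 + [I]/Ki = 1 + 0.0640/0.0919 = 1.696.
For a competitive inhibitor, Vmax is unchanged and the apparent Km becomes α·Km: Km,app = 0.370 μM, Vmax,app = 51.9 μmol/min.
v = Vmax,app·[S]/(Km,app + [S]) = 51.9 × 1.06/(0.370 + 1.06) = 38.5 μmol/min.

38.5 μmol/min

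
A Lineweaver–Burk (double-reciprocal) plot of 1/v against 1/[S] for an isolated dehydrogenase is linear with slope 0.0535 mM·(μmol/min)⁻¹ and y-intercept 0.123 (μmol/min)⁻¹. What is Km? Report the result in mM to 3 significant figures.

0.435 mM

y-intercept = 1/Vmax ⇒ Vmax = 8.13 μmol/min; slope = Km/Vmax ⇒ Km = slope × Vmax.
Km = 0.0535 × 8.13 = 0.435 mM.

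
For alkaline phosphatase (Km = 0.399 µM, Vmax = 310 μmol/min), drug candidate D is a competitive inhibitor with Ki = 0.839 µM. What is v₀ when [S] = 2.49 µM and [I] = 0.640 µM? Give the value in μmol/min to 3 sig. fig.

242 μmol/min

α = 1 + [I]/Ki = 1 + 0.640/0.839 = 1.763.
For a competitive inhibitor, Vmax is unchanged and the apparent Km becomes α·Km: Km,app = 0.703 µM, Vmax,app = 310 μmol/min.
v = Vmax,app·[S]/(Km,app + [S]) = 310 × 2.49/(0.703 + 2.49) = 242 μmol/min.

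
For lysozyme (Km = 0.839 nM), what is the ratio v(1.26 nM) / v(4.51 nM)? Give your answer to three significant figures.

Since Vmax cancels, v₂/v₁ = [S]₂(Km+[S]₁) / [S]₁(Km+[S]₂).
= 1.26×(0.839+4.51) / (4.51×(0.839+1.26)) = 6.740/9.466 = 0.712.

0.712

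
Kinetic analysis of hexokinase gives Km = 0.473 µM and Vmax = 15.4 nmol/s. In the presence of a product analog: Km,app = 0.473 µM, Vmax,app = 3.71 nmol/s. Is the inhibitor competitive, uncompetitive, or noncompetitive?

noncompetitive

Vmax decreases (15.4 → 3.71 nmol/s) while Km is unchanged — pure noncompetitive inhibition.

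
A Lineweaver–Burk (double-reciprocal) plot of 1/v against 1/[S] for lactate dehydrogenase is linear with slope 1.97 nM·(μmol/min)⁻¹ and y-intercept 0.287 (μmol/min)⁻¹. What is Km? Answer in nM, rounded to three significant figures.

y-intercept = 1/Vmax ⇒ Vmax = 3.48 μmol/min; slope = Km/Vmax ⇒ Km = slope × Vmax.
Km = 1.97 × 3.48 = 6.86 nM.

6.86 nM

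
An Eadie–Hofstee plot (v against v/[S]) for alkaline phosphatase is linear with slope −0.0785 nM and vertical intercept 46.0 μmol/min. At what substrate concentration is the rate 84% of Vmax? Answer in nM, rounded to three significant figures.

0.412 nM

The Eadie–Hofstee slope gives Km = 0.0785 nM (slope = −Km).
v/Vmax = [S]/(Km+[S]) = 0.84 ⇒ [S] = Km·0.84/(1−0.84) = 0.0785 × 5.250 = 0.412 nM.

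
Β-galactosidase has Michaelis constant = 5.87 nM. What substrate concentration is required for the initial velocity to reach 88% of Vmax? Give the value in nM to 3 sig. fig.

43.0 nM

v/Vmax = [S]/(Km+[S]) = 0.88, so [S] = Km·0.88/(1 − 0.88) = 5.87 × 7.333.
[S] = 43.0 nM.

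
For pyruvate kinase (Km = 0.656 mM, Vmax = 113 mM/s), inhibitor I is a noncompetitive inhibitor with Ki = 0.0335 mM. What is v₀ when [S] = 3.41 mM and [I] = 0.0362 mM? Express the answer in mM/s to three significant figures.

45.5 mM/s

With α = 1 + [I]/Ki = 1 + 0.0362/0.0335 = 2.081, the noncompetitive rate law is v = (Vmax/α)·[S] / (Km + [S]).
v = (113/2.081)×3.41 / (0.656 + 3.41) = 185.2/4.066 = 45.5 mM/s.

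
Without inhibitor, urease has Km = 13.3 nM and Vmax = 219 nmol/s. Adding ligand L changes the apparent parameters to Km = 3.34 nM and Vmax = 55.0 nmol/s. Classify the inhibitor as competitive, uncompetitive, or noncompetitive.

uncompetitive

Both Km and Vmax decrease by the same factor (~3.98-fold) — characteristic of uncompetitive inhibition.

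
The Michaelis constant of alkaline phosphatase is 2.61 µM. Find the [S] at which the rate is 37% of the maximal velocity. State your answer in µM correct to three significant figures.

v/Vmax = [S]/(Km+[S]) = 0.37, so [S] = Km·0.37/(1 − 0.37) = 2.61 × 0.5873.
[S] = 1.53 µM.

1.53 µM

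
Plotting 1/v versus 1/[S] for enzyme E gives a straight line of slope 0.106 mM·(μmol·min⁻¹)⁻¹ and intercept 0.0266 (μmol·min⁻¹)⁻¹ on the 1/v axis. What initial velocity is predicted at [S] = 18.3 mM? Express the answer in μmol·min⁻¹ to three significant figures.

The y-intercept is 1/Vmax, so Vmax = 1/0.0266 = 37.6 μmol·min⁻¹.
The slope is Km/Vmax, so Km = 0.106 × 37.6 = 3.98 mM.
Then v = 37.6 × 18.3/(3.98 + 18.3) = 30.9 μmol·min⁻¹.

30.9 μmol·min⁻¹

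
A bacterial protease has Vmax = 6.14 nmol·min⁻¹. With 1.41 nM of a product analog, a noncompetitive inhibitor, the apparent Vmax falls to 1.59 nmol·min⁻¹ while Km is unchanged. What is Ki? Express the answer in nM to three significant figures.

Noncompetitive: Vmax,app = Vmax/α with α = 1 + [I]/Ki.
α = Vmax/Vmax,app = 6.14/1.59 = 3.862.
Since α = 1 + [I]/Ki, [I]/Ki = 3.862 − 1 = 2.862 and Ki = 1.41/2.862 = 0.493 nM.

0.493 nM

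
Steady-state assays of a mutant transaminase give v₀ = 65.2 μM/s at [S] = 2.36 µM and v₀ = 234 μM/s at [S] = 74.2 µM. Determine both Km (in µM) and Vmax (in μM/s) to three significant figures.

Km = 6.90 µM; Vmax = 256 μM/s

From v = Vmax[S]/(Km+[S]), each point gives Vmax = v(Km+[S])/[S].
Equating: 65.2(Km+2.36)/2.36 = 234(Km+74.2)/74.2.
27.63·Km + 65.2 = 3.154·Km + 234, so (27.63 − 3.154)·Km = 234 − 65.2.
Km = 168.8/24.47 = 6.90 µM; then Vmax = 65.2(6.90+2.36)/2.36 = 256 μM/s.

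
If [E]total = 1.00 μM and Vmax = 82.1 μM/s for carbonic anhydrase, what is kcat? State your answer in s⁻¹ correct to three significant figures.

82.1 s⁻¹

kcat = Vmax/[E]total = 82.1 μM/s / 1.00 μM = 82.1 s⁻¹.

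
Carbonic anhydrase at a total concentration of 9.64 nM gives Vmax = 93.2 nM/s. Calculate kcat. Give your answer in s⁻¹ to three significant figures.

9.67 s⁻¹

kcat = Vmax/[E]total = 93.2 nM/s / 9.64 nM = 9.67 s⁻¹.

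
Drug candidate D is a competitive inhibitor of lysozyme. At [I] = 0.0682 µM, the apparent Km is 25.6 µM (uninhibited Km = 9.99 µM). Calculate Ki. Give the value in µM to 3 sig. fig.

Competitive: Km,app = α·Km with α = 1 + [I]/Ki.
α = Km,app/Km = 25.6/9.99 = 2.563.
Since α = 1 + [I]/Ki, [I]/Ki = 2.563 − 1 = 1.563 and Ki = 0.0682/1.563 = 0.0436 µM.

0.0436 µM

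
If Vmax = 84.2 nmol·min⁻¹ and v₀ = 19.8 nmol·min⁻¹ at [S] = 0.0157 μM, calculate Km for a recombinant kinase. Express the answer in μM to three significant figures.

0.0511 μM

From v = Vmax[S]/(Km+[S]), Km = [S](Vmax − v)/v.
Km = 0.0157 × (84.2 − 19.8) / 19.8 = 1.011/19.8 = 0.0511 μM.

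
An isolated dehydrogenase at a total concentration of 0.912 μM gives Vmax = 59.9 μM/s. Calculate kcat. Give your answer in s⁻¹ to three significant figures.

kcat = Vmax/[E]total = 59.9 μM/s / 0.912 μM = 65.7 s⁻¹.

65.7 s⁻¹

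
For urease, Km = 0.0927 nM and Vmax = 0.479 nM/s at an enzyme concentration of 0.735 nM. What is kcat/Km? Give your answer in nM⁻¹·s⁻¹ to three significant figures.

kcat = Vmax/[E]total = 0.479/0.735 = 0.652 s⁻¹.
kcat/Km = 0.652/0.0927 = 7.03 nM⁻¹·s⁻¹.

7.03 nM⁻¹·s⁻¹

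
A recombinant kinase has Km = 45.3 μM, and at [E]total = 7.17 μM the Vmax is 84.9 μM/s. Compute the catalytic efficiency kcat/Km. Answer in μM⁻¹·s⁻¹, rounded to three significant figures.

kcat = Vmax/[E]total = 84.9/7.17 = 11.8 s⁻¹.
kcat/Km = 11.8/45.3 = 0.261 μM⁻¹·s⁻¹.

0.261 μM⁻¹·s⁻¹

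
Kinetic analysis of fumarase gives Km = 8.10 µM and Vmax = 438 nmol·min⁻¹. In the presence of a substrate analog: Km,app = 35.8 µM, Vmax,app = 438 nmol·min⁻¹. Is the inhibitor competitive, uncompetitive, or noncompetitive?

Km increases (8.10 → 35.8 µM) while Vmax is unchanged — the hallmark of competitive inhibition.

competitive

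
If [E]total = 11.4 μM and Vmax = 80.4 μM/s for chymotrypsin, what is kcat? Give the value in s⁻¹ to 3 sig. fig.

kcat = Vmax/[E]total = 80.4 μM/s / 11.4 μM = 7.05 s⁻¹.

7.05 s⁻¹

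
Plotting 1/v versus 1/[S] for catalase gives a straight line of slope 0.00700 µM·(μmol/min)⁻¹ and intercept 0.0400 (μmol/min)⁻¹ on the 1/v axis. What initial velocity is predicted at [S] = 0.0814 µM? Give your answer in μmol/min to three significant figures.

7.94 μmol/min

The y-intercept is 1/Vmax, so Vmax = 1/0.0400 = 25.0 μmol/min.
The slope is Km/Vmax, so Km = 0.00700 × 25.0 = 0.175 µM.
Then v = 25.0 × 0.0814/(0.175 + 0.0814) = 7.94 μmol/min.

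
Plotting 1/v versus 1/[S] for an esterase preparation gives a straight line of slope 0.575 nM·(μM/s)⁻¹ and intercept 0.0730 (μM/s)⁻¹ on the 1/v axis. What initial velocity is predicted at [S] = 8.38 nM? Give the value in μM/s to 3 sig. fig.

The y-intercept is 1/Vmax, so Vmax = 1/0.0730 = 13.7 μM/s.
The slope is Km/Vmax, so Km = 0.575 × 13.7 = 7.88 nM.
Then v = 13.7 × 8.38/(7.88 + 8.38) = 7.06 μM/s.

7.06 μM/s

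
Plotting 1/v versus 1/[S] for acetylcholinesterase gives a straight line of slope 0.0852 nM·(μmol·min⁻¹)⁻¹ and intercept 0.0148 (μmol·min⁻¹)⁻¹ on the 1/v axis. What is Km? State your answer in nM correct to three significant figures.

y-intercept = 1/Vmax ⇒ Vmax = 67.6 μmol·min⁻¹; slope = Km/Vmax ⇒ Km = slope × Vmax.
Km = 0.0852 × 67.6 = 5.76 nM.

5.76 nM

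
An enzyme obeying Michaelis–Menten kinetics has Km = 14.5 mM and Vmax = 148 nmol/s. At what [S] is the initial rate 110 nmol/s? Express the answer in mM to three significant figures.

The required fractional saturation is v/Vmax = 110/148 = 0.7432.
Then [S]/(Km+[S]) = 0.7432 ⇒ [S] = 14.5 × 0.7432/(1 − 0.7432) = 42.0 mM.

42.0 mM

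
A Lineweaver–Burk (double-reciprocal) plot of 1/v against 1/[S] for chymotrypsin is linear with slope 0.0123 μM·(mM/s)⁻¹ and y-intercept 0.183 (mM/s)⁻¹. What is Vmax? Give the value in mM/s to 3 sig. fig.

The y-intercept of a Lineweaver–Burk plot equals 1/Vmax, so Vmax = 1/0.183 = 5.46 mM/s.

5.46 mM/s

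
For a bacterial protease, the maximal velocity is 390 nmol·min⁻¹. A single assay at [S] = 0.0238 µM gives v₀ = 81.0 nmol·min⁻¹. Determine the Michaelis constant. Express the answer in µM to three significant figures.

0.0908 µM

v/Vmax = 81.0/390 = 0.2077 = [S]/(Km+[S]).
So Km + [S] = [S]/0.2077 = 0.1146 µM, giving Km = 0.1146 − 0.0238 = 0.0908 µM.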